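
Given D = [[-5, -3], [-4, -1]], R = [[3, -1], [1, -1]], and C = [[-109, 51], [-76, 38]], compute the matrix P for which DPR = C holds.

P = [[4, 5], [3, -1]]

Left-multiply by D⁻¹ and right-multiply by R⁻¹: P = D⁻¹CR⁻¹.
det D = -7, so D⁻¹ = [[1/7, -3/7], [-4/7, 5/7]].
R has determinant -2; R⁻¹ = [[1/2, -1/2], [1/2, -3/2]].
D⁻¹C = [[17, -9], [8, -2]].
P = (D⁻¹C)R⁻¹ = [[4, 5], [3, -1]].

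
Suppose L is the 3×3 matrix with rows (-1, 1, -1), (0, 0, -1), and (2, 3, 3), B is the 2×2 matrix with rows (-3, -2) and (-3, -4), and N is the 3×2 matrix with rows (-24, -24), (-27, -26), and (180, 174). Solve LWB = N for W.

Left-multiply by L⁻¹ and right-multiply by B⁻¹: W = L⁻¹NB⁻¹.
det L = -5, so L⁻¹ = [[-3/5, 6/5, 1/5], [2/5, 1/5, 1/5], [0, -1, 0]].
B has determinant 6; B⁻¹ = [[-2/3, 1/3], [1/2, -1/2]].
L⁻¹N = [[18, 18], [21, 20], [27, 26]].
W = (L⁻¹N)B⁻¹ = [[-3, -3], [-4, -3], [-5, -4]].

W = [[-3, -3], [-4, -3], [-5, -4]]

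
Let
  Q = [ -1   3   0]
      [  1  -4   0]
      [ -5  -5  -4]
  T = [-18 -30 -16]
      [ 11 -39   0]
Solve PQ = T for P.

Right-multiplying both sides by Q⁻¹ gives P = TQ⁻¹.
det Q = -4, so Q⁻¹ = [[-4, -3, 0], [-1, -1, 0], [25/4, 5, -1/4]].
P = TQ⁻¹ = [[-18, -30, -16], [11, -39, 0]] · [[-4, -3, 0], [-1, -1, 0], [25/4, 5, -1/4]] = [[2, 4, 4], [-5, 6, 0]].

P = [[2, 4, 4], [-5, 6, 0]]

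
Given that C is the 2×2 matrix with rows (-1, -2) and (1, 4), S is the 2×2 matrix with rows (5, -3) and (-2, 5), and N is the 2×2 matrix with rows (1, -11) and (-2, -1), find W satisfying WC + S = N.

W = [[4, 0], [-3, -3]]

WC = N − S = [[-4, -8], [0, -6]].
Right-multiplying both sides by C⁻¹ gives W = (N − S)C⁻¹.
det C = -2; the adjugate gives C⁻¹ = [[-2, -1], [1/2, 1/2]].
W = (N − S)C⁻¹ = [[4, 0], [-3, -3]].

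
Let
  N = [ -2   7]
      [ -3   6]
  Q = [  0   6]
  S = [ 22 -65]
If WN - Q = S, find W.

W = [[-5, -4]]

WN = S + Q = [[22, -59]].
N is on the right of W, so right-multiply by N⁻¹: W = (S + Q)N⁻¹.
N has determinant 9; N⁻¹ = [[2/3, -7/9], [1/3, -2/9]].
W = (S + Q)N⁻¹ = [[-5, -4]].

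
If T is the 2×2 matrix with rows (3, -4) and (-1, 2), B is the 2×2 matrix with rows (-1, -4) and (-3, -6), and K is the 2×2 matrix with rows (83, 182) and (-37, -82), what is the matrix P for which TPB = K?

P = [[0, -3], [2, 4]]

Left-multiply by T⁻¹ and right-multiply by B⁻¹: P = T⁻¹KB⁻¹.
T has determinant 2; T⁻¹ = [[1, 2], [1/2, 3/2]].
det B = -6, so B⁻¹ = [[1, -2/3], [-1/2, 1/6]].
T⁻¹K = [[9, 18], [-14, -32]].
P = (T⁻¹K)B⁻¹ = [[0, -3], [2, 4]].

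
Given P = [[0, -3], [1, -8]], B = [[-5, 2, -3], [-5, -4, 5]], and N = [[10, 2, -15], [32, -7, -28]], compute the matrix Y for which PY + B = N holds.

Y = [[-3, -3, -1], [-5, 0, 4]]

PY = N − B = [[15, 0, -12], [37, -3, -33]].
Since P multiplies Y on the left, Y = P⁻¹(N − B).
det P = 3; the adjugate gives P⁻¹ = [[-8/3, 1], [-1/3, 0]].
Y = P⁻¹(N − B) = [[-3, -3, -1], [-5, 0, 4]].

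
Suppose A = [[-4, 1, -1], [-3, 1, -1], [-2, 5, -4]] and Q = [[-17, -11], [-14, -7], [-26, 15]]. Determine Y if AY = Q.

A is on the left of Y, so left-multiply by A⁻¹: Y = A⁻¹Q.
A has determinant -1; A⁻¹ = [[-1, 1, 0], [10, -14, 1], [13, -18, 1]].
Y = A⁻¹Q = [[-1, 1, 0], [10, -14, 1], [13, -18, 1]] · [[-17, -11], [-14, -7], [-26, 15]] = [[3, 4], [0, 3], [5, -2]].

Y = [[3, 4], [0, 3], [5, -2]]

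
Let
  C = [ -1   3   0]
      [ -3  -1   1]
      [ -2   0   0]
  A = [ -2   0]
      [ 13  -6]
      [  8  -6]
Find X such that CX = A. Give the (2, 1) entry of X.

-2

Since C multiplies X on the left, X = C⁻¹A.
det C = -6; the adjugate gives C⁻¹ = [[0, 0, -1/2], [1/3, 0, -1/6], [1/3, 1, -5/3]].
X = C⁻¹A = [[0, 0, -1/2], [1/3, 0, -1/6], [1/3, 1, -5/3]] · [[-2, 0], [13, -6], [8, -6]] = [[-4, 3], [-2, 1], [-1, 4]].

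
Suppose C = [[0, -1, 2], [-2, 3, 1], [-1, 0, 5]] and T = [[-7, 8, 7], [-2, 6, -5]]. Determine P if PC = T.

P = [[4, 4, -1], [-3, 1, 0]]

Right-multiplying both sides by C⁻¹ gives P = TC⁻¹.
det C = -3, so C⁻¹ = [[-5, -5/3, 7/3], [-3, -2/3, 4/3], [-1, -1/3, 2/3]].
P = TC⁻¹ = [[-7, 8, 7], [-2, 6, -5]] · [[-5, -5/3, 7/3], [-3, -2/3, 4/3], [-1, -1/3, 2/3]] = [[4, 4, -1], [-3, 1, 0]].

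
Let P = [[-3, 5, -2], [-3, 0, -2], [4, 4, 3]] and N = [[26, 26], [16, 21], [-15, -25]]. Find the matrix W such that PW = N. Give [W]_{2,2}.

Since P multiplies W on the left, W = P⁻¹N.
det P = 5, so P⁻¹ = [[8/5, -23/5, -2], [1/5, -1/5, 0], [-12/5, 32/5, 3]].
W = P⁻¹N = [[8/5, -23/5, -2], [1/5, -1/5, 0], [-12/5, 32/5, 3]] · [[26, 26], [16, 21], [-15, -25]] = [[-2, -5], [2, 1], [-5, -3]].

1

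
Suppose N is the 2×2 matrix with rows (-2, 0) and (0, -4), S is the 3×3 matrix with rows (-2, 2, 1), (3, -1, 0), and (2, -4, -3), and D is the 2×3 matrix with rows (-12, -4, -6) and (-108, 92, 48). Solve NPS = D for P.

P = N⁻¹DS⁻¹ (apply N⁻¹ on the left and S⁻¹ on the right).
N has determinant 8; N⁻¹ = [[-1/2, 0], [0, -1/4]].
det S = 2, so S⁻¹ = [[3/2, 1, 1/2], [9/2, 2, 3/2], [-5, -2, -2]].
N⁻¹D = [[6, 2, 3], [27, -23, -12]].
P = (N⁻¹D)S⁻¹ = [[3, 4, 0], [-3, 5, 3]].

P = [[3, 4, 0], [-3, 5, 3]]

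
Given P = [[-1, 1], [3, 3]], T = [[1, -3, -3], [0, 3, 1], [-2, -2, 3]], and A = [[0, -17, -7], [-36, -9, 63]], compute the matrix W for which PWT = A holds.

W = P⁻¹AT⁻¹ (apply P⁻¹ on the left and T⁻¹ on the right).
P has determinant -6; P⁻¹ = [[-1/2, 1/6], [1/2, 1/6]].
det T = -1; the adjugate gives T⁻¹ = [[-11, -15, -6], [2, 3, 1], [-6, -8, -3]].
P⁻¹A = [[-6, 7, 14], [-6, -10, 7]].
W = (P⁻¹A)T⁻¹ = [[-4, -1, 1], [4, 4, 5]].

W = [[-4, -1, 1], [4, 4, 5]]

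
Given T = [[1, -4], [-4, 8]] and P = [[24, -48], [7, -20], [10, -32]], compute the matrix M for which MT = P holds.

T is on the right of M, so right-multiply by T⁻¹: M = PT⁻¹.
det T = -8, so T⁻¹ = [[-1, -1/2], [-1/2, -1/8]].
M = PT⁻¹ = [[24, -48], [7, -20], [10, -32]] · [[-1, -1/2], [-1/2, -1/8]] = [[0, -6], [3, -1], [6, -1]].

M = [[0, -6], [3, -1], [6, -1]]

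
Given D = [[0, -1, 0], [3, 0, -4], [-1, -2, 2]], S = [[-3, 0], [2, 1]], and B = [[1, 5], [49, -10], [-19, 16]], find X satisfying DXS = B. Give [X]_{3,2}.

Isolating X: multiply by D⁻¹ from the left and S⁻¹ from the right, so X = D⁻¹BS⁻¹.
D has determinant 2; D⁻¹ = [[-4, 1, 2], [-1, 0, 0], [-3, 1/2, 3/2]].
S has determinant -3; S⁻¹ = [[-1/3, 0], [2/3, 1]].
D⁻¹B = [[7, 2], [-1, -5], [-7, 4]].
X = (D⁻¹B)S⁻¹ = [[-1, 2], [-3, -5], [5, 4]].

4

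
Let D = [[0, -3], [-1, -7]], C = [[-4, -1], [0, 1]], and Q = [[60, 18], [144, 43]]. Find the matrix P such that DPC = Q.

P = D⁻¹QC⁻¹ (apply D⁻¹ on the left and C⁻¹ on the right).
det D = -3, so D⁻¹ = [[7/3, -1], [-1/3, 0]].
det C = -4, so C⁻¹ = [[-1/4, -1/4], [0, 1]].
D⁻¹Q = [[-4, -1], [-20, -6]].
P = (D⁻¹Q)C⁻¹ = [[1, 0], [5, -1]].

P = [[1, 0], [5, -1]]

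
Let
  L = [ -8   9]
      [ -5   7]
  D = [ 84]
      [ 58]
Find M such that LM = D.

Left-multiplying both sides by L⁻¹ gives M = L⁻¹D.
det L = -11; the adjugate gives L⁻¹ = [[-7/11, 9/11], [-5/11, 8/11]].
M = L⁻¹D = [[-7/11, 9/11], [-5/11, 8/11]] · [[84], [58]] = [[-6], [4]].

M = [[-6], [4]]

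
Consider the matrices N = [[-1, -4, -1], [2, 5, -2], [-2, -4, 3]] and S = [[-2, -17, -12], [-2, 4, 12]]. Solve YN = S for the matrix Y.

Y = [[4, -5, -6], [-2, 4, 6]]

Since N sits to the right of Y, Y = SN⁻¹.
N has determinant -1; N⁻¹ = [[-7, -16, -13], [2, 5, 4], [-2, -4, -3]].
Y = SN⁻¹ = [[-2, -17, -12], [-2, 4, 12]] · [[-7, -16, -13], [2, 5, 4], [-2, -4, -3]] = [[4, -5, -6], [-2, 4, 6]].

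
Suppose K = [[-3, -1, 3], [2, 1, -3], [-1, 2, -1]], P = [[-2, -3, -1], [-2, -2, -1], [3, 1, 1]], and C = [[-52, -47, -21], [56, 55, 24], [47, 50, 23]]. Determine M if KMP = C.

Isolating M: multiply by K⁻¹ from the left and P⁻¹ from the right, so M = K⁻¹CP⁻¹.
det K = -5, so K⁻¹ = [[-1, -1, 0], [-1, -6/5, 3/5], [-1, -7/5, 1/5]].
det P = 1; the adjugate gives P⁻¹ = [[-1, 2, 1], [-1, 1, 0], [4, -7, -2]].
K⁻¹C = [[-4, -8, -3], [13, 11, 6], [-17, -20, -8]].
M = (K⁻¹C)P⁻¹ = [[0, 5, 2], [0, -5, 1], [5, 2, -1]].

M = [[0, 5, 2], [0, -5, 1], [5, 2, -1]]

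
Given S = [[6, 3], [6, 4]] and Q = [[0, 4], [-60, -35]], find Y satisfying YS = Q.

Y = [[-4, 4], [-5, -5]]

S is on the right of Y, so right-multiply by S⁻¹: Y = QS⁻¹.
det S = 6; the adjugate gives S⁻¹ = [[2/3, -1/2], [-1, 1]].
Y = QS⁻¹ = [[0, 4], [-60, -35]] · [[2/3, -1/2], [-1, 1]] = [[-4, 4], [-5, -5]].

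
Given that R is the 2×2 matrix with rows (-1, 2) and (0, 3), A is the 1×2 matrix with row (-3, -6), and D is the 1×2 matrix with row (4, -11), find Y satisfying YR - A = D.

YR = D + A = [[1, -17]].
R is on the right of Y, so right-multiply by R⁻¹: Y = (D + A)R⁻¹.
R has determinant -3; R⁻¹ = [[-1, 2/3], [0, 1/3]].
Y = (D + A)R⁻¹ = [[-1, -5]].

Y = [[-1, -5]]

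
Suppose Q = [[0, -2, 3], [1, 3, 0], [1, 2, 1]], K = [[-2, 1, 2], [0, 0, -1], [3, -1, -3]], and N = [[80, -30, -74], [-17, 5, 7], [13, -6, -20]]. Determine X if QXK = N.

X = [[1, 1, 5], [-1, 3, -4], [-4, 0, 4]]

Left-multiply by Q⁻¹ and right-multiply by K⁻¹: X = Q⁻¹NK⁻¹.
det Q = -1, so Q⁻¹ = [[-3, -8, 9], [1, 3, -3], [1, 2, -2]].
det K = -1; the adjugate gives K⁻¹ = [[1, -1, 1], [3, 0, 2], [0, -1, 0]].
Q⁻¹N = [[13, -4, -14], [-10, 3, 7], [20, -8, -20]].
X = (Q⁻¹N)K⁻¹ = [[1, 1, 5], [-1, 3, -4], [-4, 0, 4]].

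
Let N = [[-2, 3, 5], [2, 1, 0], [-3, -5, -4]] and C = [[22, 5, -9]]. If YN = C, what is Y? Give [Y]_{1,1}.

-5

N is on the right of Y, so right-multiply by N⁻¹: Y = CN⁻¹.
N has determinant -3; N⁻¹ = [[4/3, 13/3, 5/3], [-8/3, -23/3, -10/3], [7/3, 19/3, 8/3]].
Y = CN⁻¹ = [[22, 5, -9]] · [[4/3, 13/3, 5/3], [-8/3, -23/3, -10/3], [7/3, 19/3, 8/3]] = [[-5, 0, -4]].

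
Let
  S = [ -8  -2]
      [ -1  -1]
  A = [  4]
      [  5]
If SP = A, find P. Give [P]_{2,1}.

-6

Since S multiplies P on the left, P = S⁻¹A.
det S = 6, so S⁻¹ = [[-1/6, 1/3], [1/6, -4/3]].
P = S⁻¹A = [[-1/6, 1/3], [1/6, -4/3]] · [[4], [5]] = [[1], [-6]].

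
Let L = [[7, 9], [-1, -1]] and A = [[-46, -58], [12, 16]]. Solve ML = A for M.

M = [[-6, 4], [2, 2]]

Right-multiplying both sides by L⁻¹ gives M = AL⁻¹.
L has determinant 2; L⁻¹ = [[-1/2, -9/2], [1/2, 7/2]].
M = AL⁻¹ = [[-46, -58], [12, 16]] · [[-1/2, -9/2], [1/2, 7/2]] = [[-6, 4], [2, 2]].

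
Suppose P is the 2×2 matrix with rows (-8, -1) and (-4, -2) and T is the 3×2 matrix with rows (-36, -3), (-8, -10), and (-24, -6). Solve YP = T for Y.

Right-multiplying both sides by P⁻¹ gives Y = TP⁻¹.
det P = 12, so P⁻¹ = [[-1/6, 1/12], [1/3, -2/3]].
Y = TP⁻¹ = [[-36, -3], [-8, -10], [-24, -6]] · [[-1/6, 1/12], [1/3, -2/3]] = [[5, -1], [-2, 6], [2, 2]].

Y = [[5, -1], [-2, 6], [2, 2]]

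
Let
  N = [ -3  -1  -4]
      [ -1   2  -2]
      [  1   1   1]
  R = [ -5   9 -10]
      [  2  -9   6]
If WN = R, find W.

W = [[1, 4, 2], [-1, -3, -4]]

Since N sits to the right of W, W = RN⁻¹.
N has determinant 1; N⁻¹ = [[4, -3, 10], [-1, 1, -2], [-3, 2, -7]].
W = RN⁻¹ = [[-5, 9, -10], [2, -9, 6]] · [[4, -3, 10], [-1, 1, -2], [-3, 2, -7]] = [[1, 4, 2], [-1, -3, -4]].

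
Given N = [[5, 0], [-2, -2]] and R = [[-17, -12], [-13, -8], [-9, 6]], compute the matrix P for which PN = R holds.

P = [[-1, 6], [-1, 4], [-3, -3]]

N is on the right of P, so right-multiply by N⁻¹: P = RN⁻¹.
det N = -10, so N⁻¹ = [[1/5, 0], [-1/5, -1/2]].
P = RN⁻¹ = [[-17, -12], [-13, -8], [-9, 6]] · [[1/5, 0], [-1/5, -1/2]] = [[-1, 6], [-1, 4], [-3, -3]].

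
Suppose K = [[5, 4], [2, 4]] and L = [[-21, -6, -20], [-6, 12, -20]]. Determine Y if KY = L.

Y = [[-5, -6, 0], [1, 6, -5]]

K is on the left of Y, so left-multiply by K⁻¹: Y = K⁻¹L.
det K = 12; the adjugate gives K⁻¹ = [[1/3, -1/3], [-1/6, 5/12]].
Y = K⁻¹L = [[1/3, -1/3], [-1/6, 5/12]] · [[-21, -6, -20], [-6, 12, -20]] = [[-5, -6, 0], [1, 6, -5]].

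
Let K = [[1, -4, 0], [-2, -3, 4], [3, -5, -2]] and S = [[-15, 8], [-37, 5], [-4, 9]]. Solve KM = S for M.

Left-multiplying both sides by K⁻¹ gives M = K⁻¹S.
det K = -6; the adjugate gives K⁻¹ = [[-13/3, 4/3, 8/3], [-4/3, 1/3, 2/3], [-19/6, 7/6, 11/6]].
M = K⁻¹S = [[-13/3, 4/3, 8/3], [-4/3, 1/3, 2/3], [-19/6, 7/6, 11/6]] · [[-15, 8], [-37, 5], [-4, 9]] = [[5, -4], [5, -3], [-3, -3]].

M = [[5, -4], [5, -3], [-3, -3]]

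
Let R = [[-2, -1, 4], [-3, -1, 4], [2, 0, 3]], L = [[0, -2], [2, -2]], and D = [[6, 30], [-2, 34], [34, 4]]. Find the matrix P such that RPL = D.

P = [[-2, 4], [2, 1], [-5, 3]]

Isolating P: multiply by R⁻¹ from the left and L⁻¹ from the right, so P = R⁻¹DL⁻¹.
R has determinant -3; R⁻¹ = [[1, -1, 0], [-17/3, 14/3, 4/3], [-2/3, 2/3, 1/3]].
det L = 4, so L⁻¹ = [[-1/2, 1/2], [-1/2, 0]].
R⁻¹D = [[8, -4], [2, -6], [6, 4]].
P = (R⁻¹D)L⁻¹ = [[-2, 4], [2, 1], [-5, 3]].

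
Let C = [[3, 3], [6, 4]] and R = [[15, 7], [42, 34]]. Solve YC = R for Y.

C is on the right of Y, so right-multiply by C⁻¹: Y = RC⁻¹.
det C = -6, so C⁻¹ = [[-2/3, 1/2], [1, -1/2]].
Y = RC⁻¹ = [[15, 7], [42, 34]] · [[-2/3, 1/2], [1, -1/2]] = [[-3, 4], [6, 4]].

Y = [[-3, 4], [6, 4]]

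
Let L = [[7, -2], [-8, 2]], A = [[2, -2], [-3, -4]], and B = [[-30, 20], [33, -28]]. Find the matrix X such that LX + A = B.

LX = B − A = [[-32, 22], [36, -24]].
Since L multiplies X on the left, X = L⁻¹(B − A).
L has determinant -2; L⁻¹ = [[-1, -1], [-4, -7/2]].
X = L⁻¹(B − A) = [[-4, 2], [2, -4]].

X = [[-4, 2], [2, -4]]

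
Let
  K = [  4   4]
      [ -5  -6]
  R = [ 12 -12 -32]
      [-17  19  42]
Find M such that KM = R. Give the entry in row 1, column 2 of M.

Since K multiplies M on the left, M = K⁻¹R.
det K = -4; the adjugate gives K⁻¹ = [[3/2, 1], [-5/4, -1]].
M = K⁻¹R = [[3/2, 1], [-5/4, -1]] · [[12, -12, -32], [-17, 19, 42]] = [[1, 1, -6], [2, -4, -2]].

1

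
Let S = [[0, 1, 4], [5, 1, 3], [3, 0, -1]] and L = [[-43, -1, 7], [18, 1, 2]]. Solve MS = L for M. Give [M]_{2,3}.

Since S sits to the right of M, M = LS⁻¹.
det S = 2, so S⁻¹ = [[-1/2, 1/2, -1/2], [7, -6, 10], [-3/2, 3/2, -5/2]].
M = LS⁻¹ = [[-43, -1, 7], [18, 1, 2]] · [[-1/2, 1/2, -1/2], [7, -6, 10], [-3/2, 3/2, -5/2]] = [[4, -5, -6], [-5, 6, -4]].

-4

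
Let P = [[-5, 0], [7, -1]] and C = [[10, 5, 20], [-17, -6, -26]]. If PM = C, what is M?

Since P multiplies M on the left, M = P⁻¹C.
P has determinant 5; P⁻¹ = [[-1/5, 0], [-7/5, -1]].
M = P⁻¹C = [[-1/5, 0], [-7/5, -1]] · [[10, 5, 20], [-17, -6, -26]] = [[-2, -1, -4], [3, -1, -2]].

M = [[-2, -1, -4], [3, -1, -2]]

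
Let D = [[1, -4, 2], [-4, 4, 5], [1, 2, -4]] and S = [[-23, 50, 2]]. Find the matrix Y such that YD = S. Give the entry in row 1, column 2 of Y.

D is on the right of Y, so right-multiply by D⁻¹: Y = SD⁻¹.
det D = -6, so D⁻¹ = [[13/3, 2, 14/3], [11/6, 1, 13/6], [2, 1, 2]].
Y = SD⁻¹ = [[-23, 50, 2]] · [[13/3, 2, 14/3], [11/6, 1, 13/6], [2, 1, 2]] = [[-4, 6, 5]].

6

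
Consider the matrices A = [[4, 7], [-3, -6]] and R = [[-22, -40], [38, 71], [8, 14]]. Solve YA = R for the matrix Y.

A is on the right of Y, so right-multiply by A⁻¹: Y = RA⁻¹.
det A = -3, so A⁻¹ = [[2, 7/3], [-1, -4/3]].
Y = RA⁻¹ = [[-22, -40], [38, 71], [8, 14]] · [[2, 7/3], [-1, -4/3]] = [[-4, 2], [5, -6], [2, 0]].

Y = [[-4, 2], [5, -6], [2, 0]]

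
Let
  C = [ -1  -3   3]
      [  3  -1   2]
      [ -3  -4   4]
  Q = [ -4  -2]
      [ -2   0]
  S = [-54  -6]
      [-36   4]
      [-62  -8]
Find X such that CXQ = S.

X = [[0, 3], [-4, -3], [-3, 5]]

Isolating X: multiply by C⁻¹ from the left and Q⁻¹ from the right, so X = C⁻¹SQ⁻¹.
det C = 5; the adjugate gives C⁻¹ = [[4/5, 0, -3/5], [-18/5, 1, 11/5], [-3, 1, 2]].
det Q = -4, so Q⁻¹ = [[0, -1/2], [-1/2, 1]].
C⁻¹S = [[-6, 0], [22, 8], [2, 6]].
X = (C⁻¹S)Q⁻¹ = [[0, 3], [-4, -3], [-3, 5]].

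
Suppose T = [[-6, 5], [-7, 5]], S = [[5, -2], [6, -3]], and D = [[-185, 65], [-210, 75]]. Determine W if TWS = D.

Isolating W: multiply by T⁻¹ from the left and S⁻¹ from the right, so W = T⁻¹DS⁻¹.
det T = 5, so T⁻¹ = [[1, -1], [7/5, -6/5]].
S has determinant -3; S⁻¹ = [[1, -2/3], [2, -5/3]].
T⁻¹D = [[25, -10], [-7, 1]].
W = (T⁻¹D)S⁻¹ = [[5, 0], [-5, 3]].

W = [[5, 0], [-5, 3]]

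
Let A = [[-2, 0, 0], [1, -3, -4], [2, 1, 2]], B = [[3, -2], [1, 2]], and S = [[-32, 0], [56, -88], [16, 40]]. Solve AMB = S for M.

Left-multiply by A⁻¹ and right-multiply by B⁻¹: M = A⁻¹SB⁻¹.
A has determinant 4; A⁻¹ = [[-1/2, 0, 0], [-5/2, -1, -2], [7/4, 1/2, 3/2]].
B has determinant 8; B⁻¹ = [[1/4, 1/4], [-1/8, 3/8]].
A⁻¹S = [[16, 0], [-8, 8], [-4, 16]].
M = (A⁻¹S)B⁻¹ = [[4, 4], [-3, 1], [-3, 5]].

M = [[4, 4], [-3, 1], [-3, 5]]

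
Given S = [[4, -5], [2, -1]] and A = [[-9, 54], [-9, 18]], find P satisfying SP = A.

Since S multiplies P on the left, P = S⁻¹A.
S has determinant 6; S⁻¹ = [[-1/6, 5/6], [-1/3, 2/3]].
P = S⁻¹A = [[-1/6, 5/6], [-1/3, 2/3]] · [[-9, 54], [-9, 18]] = [[-6, 6], [-3, -6]].

P = [[-6, 6], [-3, -6]]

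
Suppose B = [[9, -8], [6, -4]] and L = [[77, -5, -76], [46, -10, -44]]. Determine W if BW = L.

Since B multiplies W on the left, W = B⁻¹L.
B has determinant 12; B⁻¹ = [[-1/3, 2/3], [-1/2, 3/4]].
W = B⁻¹L = [[-1/3, 2/3], [-1/2, 3/4]] · [[77, -5, -76], [46, -10, -44]] = [[5, -5, -4], [-4, -5, 5]].

W = [[5, -5, -4], [-4, -5, 5]]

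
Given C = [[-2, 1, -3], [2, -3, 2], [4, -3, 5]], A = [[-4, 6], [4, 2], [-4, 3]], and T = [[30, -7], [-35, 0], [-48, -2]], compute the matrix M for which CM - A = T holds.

M = [[-3, -5], [5, -2], [-5, 3]]

CM = T + A = [[26, -1], [-31, 2], [-52, 1]].
C is on the left of M, so left-multiply by C⁻¹: M = C⁻¹(T + A).
C has determinant -2; C⁻¹ = [[9/2, -2, 7/2], [1, -1, 1], [-3, 1, -2]].
M = C⁻¹(T + A) = [[-3, -5], [5, -2], [-5, 3]].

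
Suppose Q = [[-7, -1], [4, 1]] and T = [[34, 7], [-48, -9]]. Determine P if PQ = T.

Q is on the right of P, so right-multiply by Q⁻¹: P = TQ⁻¹.
det Q = -3, so Q⁻¹ = [[-1/3, -1/3], [4/3, 7/3]].
P = TQ⁻¹ = [[34, 7], [-48, -9]] · [[-1/3, -1/3], [4/3, 7/3]] = [[-2, 5], [4, -5]].

P = [[-2, 5], [4, -5]]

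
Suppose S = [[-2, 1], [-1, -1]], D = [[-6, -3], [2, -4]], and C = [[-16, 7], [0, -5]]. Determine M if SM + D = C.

M = [[4, -3], [-2, 4]]

SM = C − D = [[-10, 10], [-2, -1]].
S is on the left of M, so left-multiply by S⁻¹: M = S⁻¹(C − D).
det S = 3, so S⁻¹ = [[-1/3, -1/3], [1/3, -2/3]].
M = S⁻¹(C − D) = [[4, -3], [-2, 4]].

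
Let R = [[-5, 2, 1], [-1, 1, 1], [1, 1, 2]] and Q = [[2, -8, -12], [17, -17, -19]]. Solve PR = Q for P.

Since R sits to the right of P, P = QR⁻¹.
R has determinant -1; R⁻¹ = [[-1, 3, -1], [-3, 11, -4], [2, -7, 3]].
P = QR⁻¹ = [[2, -8, -12], [17, -17, -19]] · [[-1, 3, -1], [-3, 11, -4], [2, -7, 3]] = [[-2, 2, -6], [-4, -3, -6]].

P = [[-2, 2, -6], [-4, -3, -6]]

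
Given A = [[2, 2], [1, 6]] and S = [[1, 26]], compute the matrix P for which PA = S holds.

Since A sits to the right of P, P = SA⁻¹.
A has determinant 10; A⁻¹ = [[3/5, -1/5], [-1/10, 1/5]].
P = SA⁻¹ = [[1, 26]] · [[3/5, -1/5], [-1/10, 1/5]] = [[-2, 5]].

P = [[-2, 5]]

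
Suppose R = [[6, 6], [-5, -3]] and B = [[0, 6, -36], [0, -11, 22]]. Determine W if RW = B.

W = [[0, 4, -2], [0, -3, -4]]

Since R multiplies W on the left, W = R⁻¹B.
R has determinant 12; R⁻¹ = [[-1/4, -1/2], [5/12, 1/2]].
W = R⁻¹B = [[-1/4, -1/2], [5/12, 1/2]] · [[0, 6, -36], [0, -11, 22]] = [[0, 4, -2], [0, -3, -4]].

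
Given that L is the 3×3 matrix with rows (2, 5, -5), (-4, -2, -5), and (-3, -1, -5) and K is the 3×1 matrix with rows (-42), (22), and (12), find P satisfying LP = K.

P = [[-6], [-4], [2]]

Left-multiplying both sides by L⁻¹ gives P = L⁻¹K.
det L = -5, so L⁻¹ = [[-1, -6, 7], [1, 5, -6], [2/5, 13/5, -16/5]].
P = L⁻¹K = [[-1, -6, 7], [1, 5, -6], [2/5, 13/5, -16/5]] · [[-42], [22], [12]] = [[-6], [-4], [2]].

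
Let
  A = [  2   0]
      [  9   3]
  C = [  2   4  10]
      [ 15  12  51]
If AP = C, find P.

P = [[1, 2, 5], [2, -2, 2]]

Since A multiplies P on the left, P = A⁻¹C.
det A = 6; the adjugate gives A⁻¹ = [[1/2, 0], [-3/2, 1/3]].
P = A⁻¹C = [[1/2, 0], [-3/2, 1/3]] · [[2, 4, 10], [15, 12, 51]] = [[1, 2, 5], [2, -2, 2]].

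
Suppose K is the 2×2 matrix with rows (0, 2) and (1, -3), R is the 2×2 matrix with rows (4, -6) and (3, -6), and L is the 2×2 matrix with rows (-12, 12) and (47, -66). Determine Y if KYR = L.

Y = [[5, 3], [-3, 2]]

Y = K⁻¹LR⁻¹ (apply K⁻¹ on the left and R⁻¹ on the right).
K has determinant -2; K⁻¹ = [[3/2, 1], [1/2, 0]].
det R = -6, so R⁻¹ = [[1, -1], [1/2, -2/3]].
K⁻¹L = [[29, -48], [-6, 6]].
Y = (K⁻¹L)R⁻¹ = [[5, 3], [-3, 2]].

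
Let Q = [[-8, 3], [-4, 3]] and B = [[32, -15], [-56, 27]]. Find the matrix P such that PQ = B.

P = [[-3, -2], [5, 4]]

Q is on the right of P, so right-multiply by Q⁻¹: P = BQ⁻¹.
det Q = -12; the adjugate gives Q⁻¹ = [[-1/4, 1/4], [-1/3, 2/3]].
P = BQ⁻¹ = [[32, -15], [-56, 27]] · [[-1/4, 1/4], [-1/3, 2/3]] = [[-3, -2], [5, 4]].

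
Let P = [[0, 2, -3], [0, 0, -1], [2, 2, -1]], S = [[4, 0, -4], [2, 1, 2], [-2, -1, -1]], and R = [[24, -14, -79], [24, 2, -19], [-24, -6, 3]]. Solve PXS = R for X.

X = P⁻¹RS⁻¹ (apply P⁻¹ on the left and S⁻¹ on the right).
det P = -4, so P⁻¹ = [[-1/2, 1, 1/2], [1/2, -3/2, 0], [0, -1, 0]].
det S = 4, so S⁻¹ = [[1/4, 1, 1], [-1/2, -3, -4], [0, 1, 1]].
P⁻¹R = [[0, 6, 22], [-24, -10, -11], [-24, -2, 19]].
X = (P⁻¹R)S⁻¹ = [[-3, 4, -2], [-1, -5, 5], [-5, 1, 3]].

X = [[-3, 4, -2], [-1, -5, 5], [-5, 1, 3]]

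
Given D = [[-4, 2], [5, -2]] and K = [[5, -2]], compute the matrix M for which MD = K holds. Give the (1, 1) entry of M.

0

D is on the right of M, so right-multiply by D⁻¹: M = KD⁻¹.
det D = -2; the adjugate gives D⁻¹ = [[1, 1], [5/2, 2]].
M = KD⁻¹ = [[5, -2]] · [[1, 1], [5/2, 2]] = [[0, 1]].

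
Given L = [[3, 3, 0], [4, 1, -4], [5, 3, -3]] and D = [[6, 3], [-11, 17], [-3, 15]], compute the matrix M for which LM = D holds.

L is on the left of M, so left-multiply by L⁻¹: M = L⁻¹D.
det L = 3; the adjugate gives L⁻¹ = [[3, 3, -4], [-8/3, -3, 4], [7/3, 2, -3]].
M = L⁻¹D = [[3, 3, -4], [-8/3, -3, 4], [7/3, 2, -3]] · [[6, 3], [-11, 17], [-3, 15]] = [[-3, 0], [5, 1], [1, -4]].

M = [[-3, 0], [5, 1], [1, -4]]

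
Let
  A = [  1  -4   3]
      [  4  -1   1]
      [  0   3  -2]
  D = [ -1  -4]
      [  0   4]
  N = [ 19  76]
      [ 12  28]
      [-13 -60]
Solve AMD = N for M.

Left-multiply by A⁻¹ and right-multiply by D⁻¹: M = A⁻¹ND⁻¹.
A has determinant 3; A⁻¹ = [[-1/3, 1/3, -1/3], [8/3, -2/3, 11/3], [4, -1, 5]].
D has determinant -4; D⁻¹ = [[-1, -1], [0, 1/4]].
A⁻¹N = [[2, 4], [-5, -36], [-1, -24]].
M = (A⁻¹N)D⁻¹ = [[-2, -1], [5, -4], [1, -5]].

M = [[-2, -1], [5, -4], [1, -5]]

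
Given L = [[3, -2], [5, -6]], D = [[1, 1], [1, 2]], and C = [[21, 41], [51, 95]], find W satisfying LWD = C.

Left-multiply by L⁻¹ and right-multiply by D⁻¹: W = L⁻¹CD⁻¹.
det L = -8, so L⁻¹ = [[3/4, -1/4], [5/8, -3/8]].
det D = 1, so D⁻¹ = [[2, -1], [-1, 1]].
L⁻¹C = [[3, 7], [-6, -10]].
W = (L⁻¹C)D⁻¹ = [[-1, 4], [-2, -4]].

W = [[-1, 4], [-2, -4]]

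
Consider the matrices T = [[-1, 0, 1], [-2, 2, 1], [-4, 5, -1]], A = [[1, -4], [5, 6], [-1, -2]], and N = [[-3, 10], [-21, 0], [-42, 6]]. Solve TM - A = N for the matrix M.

TM = N + A = [[-2, 6], [-16, 6], [-43, 4]].
T is on the left of M, so left-multiply by T⁻¹: M = T⁻¹(N + A).
T has determinant 5; T⁻¹ = [[-7/5, 1, -2/5], [-6/5, 1, -1/5], [-2/5, 1, -2/5]].
M = T⁻¹(N + A) = [[4, -4], [-5, -2], [2, 2]].

M = [[4, -4], [-5, -2], [2, 2]]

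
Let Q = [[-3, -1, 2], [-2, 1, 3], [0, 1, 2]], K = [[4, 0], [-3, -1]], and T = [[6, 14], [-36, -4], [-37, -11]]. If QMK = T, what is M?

Isolating M: multiply by Q⁻¹ from the left and K⁻¹ from the right, so M = Q⁻¹TK⁻¹.
det Q = -5; the adjugate gives Q⁻¹ = [[1/5, -4/5, 1], [-4/5, 6/5, -1], [2/5, -3/5, 1]].
det K = -4; the adjugate gives K⁻¹ = [[1/4, 0], [-3/4, -1]].
Q⁻¹T = [[-7, -5], [-11, -5], [-13, -3]].
M = (Q⁻¹T)K⁻¹ = [[2, 5], [1, 5], [-1, 3]].

M = [[2, 5], [1, 5], [-1, 3]]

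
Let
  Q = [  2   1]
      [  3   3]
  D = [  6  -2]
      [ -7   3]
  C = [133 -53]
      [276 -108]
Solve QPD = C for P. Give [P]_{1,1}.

Left-multiply by Q⁻¹ and right-multiply by D⁻¹: P = Q⁻¹CD⁻¹.
Q has determinant 3; Q⁻¹ = [[1, -1/3], [-1, 2/3]].
det D = 4, so D⁻¹ = [[3/4, 1/2], [7/4, 3/2]].
Q⁻¹C = [[41, -17], [51, -19]].
P = (Q⁻¹C)D⁻¹ = [[1, -5], [5, -3]].

1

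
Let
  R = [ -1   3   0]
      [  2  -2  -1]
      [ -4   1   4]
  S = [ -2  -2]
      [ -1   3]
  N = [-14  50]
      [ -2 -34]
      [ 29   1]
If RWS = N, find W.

Left-multiply by R⁻¹ and right-multiply by S⁻¹: W = R⁻¹NS⁻¹.
det R = -5; the adjugate gives R⁻¹ = [[7/5, 12/5, 3/5], [4/5, 4/5, 1/5], [6/5, 11/5, 4/5]].
S has determinant -8; S⁻¹ = [[-3/8, -1/4], [-1/8, 1/4]].
R⁻¹N = [[-7, -11], [-7, 13], [2, -14]].
W = (R⁻¹N)S⁻¹ = [[4, -1], [1, 5], [1, -4]].

W = [[4, -1], [1, 5], [1, -4]]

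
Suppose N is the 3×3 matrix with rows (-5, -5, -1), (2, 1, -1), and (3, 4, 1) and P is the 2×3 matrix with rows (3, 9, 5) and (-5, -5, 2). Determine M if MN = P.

N is on the right of M, so right-multiply by N⁻¹: M = PN⁻¹.
det N = -5; the adjugate gives N⁻¹ = [[-1, -1/5, -6/5], [1, 2/5, 7/5], [-1, -1, -1]].
M = PN⁻¹ = [[3, 9, 5], [-5, -5, 2]] · [[-1, -1/5, -6/5], [1, 2/5, 7/5], [-1, -1, -1]] = [[1, -2, 4], [-2, -3, -3]].

M = [[1, -2, 4], [-2, -3, -3]]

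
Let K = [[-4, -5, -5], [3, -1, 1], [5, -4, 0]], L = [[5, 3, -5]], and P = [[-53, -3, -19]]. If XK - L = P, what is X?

XK = P + L = [[-48, 0, -24]].
Right-multiplying both sides by K⁻¹ gives X = (P + L)K⁻¹.
K has determinant -6; K⁻¹ = [[-2/3, -10/3, 5/3], [-5/6, -25/6, 11/6], [7/6, 41/6, -19/6]].
X = (P + L)K⁻¹ = [[4, -4, -4]].

X = [[4, -4, -4]]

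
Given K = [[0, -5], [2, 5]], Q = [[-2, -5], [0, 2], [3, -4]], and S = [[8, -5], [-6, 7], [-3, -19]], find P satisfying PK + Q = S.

P = [[5, 5], [-4, -3], [0, -3]]

PK = S − Q = [[10, 0], [-6, 5], [-6, -15]].
Right-multiplying both sides by K⁻¹ gives P = (S − Q)K⁻¹.
det K = 10; the adjugate gives K⁻¹ = [[1/2, 1/2], [-1/5, 0]].
P = (S − Q)K⁻¹ = [[5, 5], [-4, -3], [0, -3]].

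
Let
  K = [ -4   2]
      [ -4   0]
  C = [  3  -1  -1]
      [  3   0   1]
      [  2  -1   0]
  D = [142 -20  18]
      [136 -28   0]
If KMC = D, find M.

M = [[-5, -5, -2], [-4, 5, 0]]

M = K⁻¹DC⁻¹ (apply K⁻¹ on the left and C⁻¹ on the right).
det K = 8, so K⁻¹ = [[0, -1/4], [1/2, -1/2]].
det C = 4, so C⁻¹ = [[1/4, 1/4, -1/4], [1/2, 1/2, -3/2], [-3/4, 1/4, 3/4]].
K⁻¹D = [[-34, 7, 0], [3, 4, 9]].
M = (K⁻¹D)C⁻¹ = [[-5, -5, -2], [-4, 5, 0]].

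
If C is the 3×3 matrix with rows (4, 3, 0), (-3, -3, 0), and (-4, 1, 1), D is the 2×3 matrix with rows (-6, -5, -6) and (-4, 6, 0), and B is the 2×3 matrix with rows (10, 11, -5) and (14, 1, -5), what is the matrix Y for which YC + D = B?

Y = [[5, 0, 1], [-2, -2, -5]]

YC = B − D = [[16, 16, 1], [18, -5, -5]].
C is on the right of Y, so right-multiply by C⁻¹: Y = (B − D)C⁻¹.
C has determinant -3; C⁻¹ = [[1, 1, 0], [-1, -4/3, 0], [5, 16/3, 1]].
Y = (B − D)C⁻¹ = [[5, 0, 1], [-2, -2, -5]].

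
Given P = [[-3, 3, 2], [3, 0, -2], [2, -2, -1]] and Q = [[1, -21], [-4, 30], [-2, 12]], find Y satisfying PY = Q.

Since P multiplies Y on the left, Y = P⁻¹Q.
det P = -3, so P⁻¹ = [[4/3, 1/3, 2], [1/3, 1/3, 0], [2, 0, 3]].
Y = P⁻¹Q = [[4/3, 1/3, 2], [1/3, 1/3, 0], [2, 0, 3]] · [[1, -21], [-4, 30], [-2, 12]] = [[-4, 6], [-1, 3], [-4, -6]].

Y = [[-4, 6], [-1, 3], [-4, -6]]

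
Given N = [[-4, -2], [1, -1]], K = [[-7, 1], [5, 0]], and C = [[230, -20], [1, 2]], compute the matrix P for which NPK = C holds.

Isolating P: multiply by N⁻¹ from the left and K⁻¹ from the right, so P = N⁻¹CK⁻¹.
N has determinant 6; N⁻¹ = [[-1/6, 1/3], [-1/6, -2/3]].
det K = -5; the adjugate gives K⁻¹ = [[0, 1/5], [1, 7/5]].
N⁻¹C = [[-38, 4], [-39, 2]].
P = (N⁻¹C)K⁻¹ = [[4, -2], [2, -5]].

P = [[4, -2], [2, -5]]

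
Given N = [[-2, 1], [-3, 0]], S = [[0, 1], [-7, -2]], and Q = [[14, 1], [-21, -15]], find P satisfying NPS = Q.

P = N⁻¹QS⁻¹ (apply N⁻¹ on the left and S⁻¹ on the right).
det N = 3; the adjugate gives N⁻¹ = [[0, -1/3], [1, -2/3]].
det S = 7; the adjugate gives S⁻¹ = [[-2/7, -1/7], [1, 0]].
N⁻¹Q = [[7, 5], [28, 11]].
P = (N⁻¹Q)S⁻¹ = [[3, -1], [3, -4]].

P = [[3, -1], [3, -4]]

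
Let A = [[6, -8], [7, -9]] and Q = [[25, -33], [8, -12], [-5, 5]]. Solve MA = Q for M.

A is on the right of M, so right-multiply by A⁻¹: M = QA⁻¹.
A has determinant 2; A⁻¹ = [[-9/2, 4], [-7/2, 3]].
M = QA⁻¹ = [[25, -33], [8, -12], [-5, 5]] · [[-9/2, 4], [-7/2, 3]] = [[3, 1], [6, -4], [5, -5]].

M = [[3, 1], [6, -4], [5, -5]]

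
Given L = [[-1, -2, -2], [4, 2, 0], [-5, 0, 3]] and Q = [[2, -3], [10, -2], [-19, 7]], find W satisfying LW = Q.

Since L multiplies W on the left, W = L⁻¹Q.
det L = -2; the adjugate gives L⁻¹ = [[-3, -3, -2], [6, 13/2, 4], [-5, -5, -3]].
W = L⁻¹Q = [[-3, -3, -2], [6, 13/2, 4], [-5, -5, -3]] · [[2, -3], [10, -2], [-19, 7]] = [[2, 1], [1, -3], [-3, 4]].

W = [[2, 1], [1, -3], [-3, 4]]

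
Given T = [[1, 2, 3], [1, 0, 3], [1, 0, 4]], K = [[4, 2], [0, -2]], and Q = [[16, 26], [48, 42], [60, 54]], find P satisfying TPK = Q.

Isolating P: multiply by T⁻¹ from the left and K⁻¹ from the right, so P = T⁻¹QK⁻¹.
det T = -2, so T⁻¹ = [[0, 4, -3], [1/2, -1/2, 0], [0, -1, 1]].
det K = -8, so K⁻¹ = [[1/4, 1/4], [0, -1/2]].
T⁻¹Q = [[12, 6], [-16, -8], [12, 12]].
P = (T⁻¹Q)K⁻¹ = [[3, 0], [-4, 0], [3, -3]].

P = [[3, 0], [-4, 0], [3, -3]]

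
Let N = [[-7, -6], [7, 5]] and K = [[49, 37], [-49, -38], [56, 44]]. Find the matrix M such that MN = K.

M = [[-2, 5], [3, -4], [-4, 4]]

Right-multiplying both sides by N⁻¹ gives M = KN⁻¹.
det N = 7, so N⁻¹ = [[5/7, 6/7], [-1, -1]].
M = KN⁻¹ = [[49, 37], [-49, -38], [56, 44]] · [[5/7, 6/7], [-1, -1]] = [[-2, 5], [3, -4], [-4, 4]].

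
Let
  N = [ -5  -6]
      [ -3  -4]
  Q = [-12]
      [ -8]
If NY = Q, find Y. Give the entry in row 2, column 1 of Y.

Left-multiplying both sides by N⁻¹ gives Y = N⁻¹Q.
det N = 2; the adjugate gives N⁻¹ = [[-2, 3], [3/2, -5/2]].
Y = N⁻¹Q = [[-2, 3], [3/2, -5/2]] · [[-12], [-8]] = [[0], [2]].

2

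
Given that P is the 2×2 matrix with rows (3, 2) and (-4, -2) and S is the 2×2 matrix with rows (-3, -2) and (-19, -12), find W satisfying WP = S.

Right-multiplying both sides by P⁻¹ gives W = SP⁻¹.
P has determinant 2; P⁻¹ = [[-1, -1], [2, 3/2]].
W = SP⁻¹ = [[-3, -2], [-19, -12]] · [[-1, -1], [2, 3/2]] = [[-1, 0], [-5, 1]].

W = [[-1, 0], [-5, 1]]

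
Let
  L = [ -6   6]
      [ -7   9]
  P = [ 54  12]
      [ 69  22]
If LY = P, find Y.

Y = [[-6, 2], [3, 4]]

Since L multiplies Y on the left, Y = L⁻¹P.
det L = -12; the adjugate gives L⁻¹ = [[-3/4, 1/2], [-7/12, 1/2]].
Y = L⁻¹P = [[-3/4, 1/2], [-7/12, 1/2]] · [[54, 12], [69, 22]] = [[-6, 2], [3, 4]].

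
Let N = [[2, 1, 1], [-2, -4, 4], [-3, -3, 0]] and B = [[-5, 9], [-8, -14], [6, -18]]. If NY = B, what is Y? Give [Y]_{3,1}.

-5

N is on the left of Y, so left-multiply by N⁻¹: Y = N⁻¹B.
det N = 6; the adjugate gives N⁻¹ = [[2, -1/2, 4/3], [-2, 1/2, -5/3], [-1, 1/2, -1]].
Y = N⁻¹B = [[2, -1/2, 4/3], [-2, 1/2, -5/3], [-1, 1/2, -1]] · [[-5, 9], [-8, -14], [6, -18]] = [[2, 1], [-4, 5], [-5, 2]].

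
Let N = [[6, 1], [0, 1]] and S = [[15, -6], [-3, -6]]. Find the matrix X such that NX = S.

Left-multiplying both sides by N⁻¹ gives X = N⁻¹S.
det N = 6, so N⁻¹ = [[1/6, -1/6], [0, 1]].
X = N⁻¹S = [[1/6, -1/6], [0, 1]] · [[15, -6], [-3, -6]] = [[3, 0], [-3, -6]].

X = [[3, 0], [-3, -6]]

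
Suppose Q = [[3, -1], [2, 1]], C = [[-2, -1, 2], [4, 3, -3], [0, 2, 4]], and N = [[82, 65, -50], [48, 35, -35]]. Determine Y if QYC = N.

Isolating Y: multiply by Q⁻¹ from the left and C⁻¹ from the right, so Y = Q⁻¹NC⁻¹.
Q has determinant 5; Q⁻¹ = [[1/5, 1/5], [-2/5, 3/5]].
det C = -4, so C⁻¹ = [[-9/2, -2, 3/4], [4, 2, -1/2], [-2, -1, 1/2]].
Q⁻¹N = [[26, 20, -17], [-4, -5, -1]].
Y = (Q⁻¹N)C⁻¹ = [[-3, 5, 1], [0, -1, -1]].

Y = [[-3, 5, 1], [0, -1, -1]]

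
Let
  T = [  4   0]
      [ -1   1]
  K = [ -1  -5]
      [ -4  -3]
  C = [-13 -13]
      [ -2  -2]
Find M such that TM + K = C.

TM = C − K = [[-12, -8], [2, 1]].
Left-multiplying both sides by T⁻¹ gives M = T⁻¹(C − K).
det T = 4, so T⁻¹ = [[1/4, 0], [1/4, 1]].
M = T⁻¹(C − K) = [[-3, -2], [-1, -1]].

M = [[-3, -2], [-1, -1]]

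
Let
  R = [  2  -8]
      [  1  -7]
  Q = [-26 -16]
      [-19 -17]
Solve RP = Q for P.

P = [[-5, 4], [2, 3]]

Left-multiplying both sides by R⁻¹ gives P = R⁻¹Q.
det R = -6; the adjugate gives R⁻¹ = [[7/6, -4/3], [1/6, -1/3]].
P = R⁻¹Q = [[7/6, -4/3], [1/6, -1/3]] · [[-26, -16], [-19, -17]] = [[-5, 4], [2, 3]].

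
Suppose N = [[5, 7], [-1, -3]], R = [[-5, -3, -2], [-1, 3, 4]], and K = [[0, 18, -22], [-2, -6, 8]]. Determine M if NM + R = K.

M = [[1, 0, -4], [0, 3, 0]]

NM = K − R = [[5, 21, -20], [-1, -9, 4]].
Since N multiplies M on the left, M = N⁻¹(K − R).
N has determinant -8; N⁻¹ = [[3/8, 7/8], [-1/8, -5/8]].
M = N⁻¹(K − R) = [[1, 0, -4], [0, 3, 0]].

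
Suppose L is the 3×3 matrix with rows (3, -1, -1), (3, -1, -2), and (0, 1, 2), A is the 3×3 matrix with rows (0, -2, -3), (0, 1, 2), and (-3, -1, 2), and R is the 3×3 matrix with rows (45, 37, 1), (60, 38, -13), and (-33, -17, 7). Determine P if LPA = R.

P = [[-4, -4, -3], [5, -4, 1], [-4, -4, 5]]

Left-multiply by L⁻¹ and right-multiply by A⁻¹: P = L⁻¹RA⁻¹.
det L = 3, so L⁻¹ = [[0, 1/3, 1/3], [-2, 2, 1], [1, -1, 0]].
det A = 3, so A⁻¹ = [[4/3, 7/3, -1/3], [-2, -3, 0], [1, 2, 0]].
L⁻¹R = [[9, 7, -2], [-3, -15, -21], [-15, -1, 14]].
P = (L⁻¹R)A⁻¹ = [[-4, -4, -3], [5, -4, 1], [-4, -4, 5]].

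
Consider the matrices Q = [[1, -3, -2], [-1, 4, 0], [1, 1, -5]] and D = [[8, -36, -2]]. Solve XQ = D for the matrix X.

X = [[6, -4, -2]]

Since Q sits to the right of X, X = DQ⁻¹.
det Q = 5, so Q⁻¹ = [[-4, -17/5, 8/5], [-1, -3/5, 2/5], [-1, -4/5, 1/5]].
X = DQ⁻¹ = [[8, -36, -2]] · [[-4, -17/5, 8/5], [-1, -3/5, 2/5], [-1, -4/5, 1/5]] = [[6, -4, -2]].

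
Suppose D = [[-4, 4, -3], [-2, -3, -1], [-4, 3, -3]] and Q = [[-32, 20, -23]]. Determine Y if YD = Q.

Y = [[5, 2, 2]]

Right-multiplying both sides by D⁻¹ gives Y = QD⁻¹.
det D = -2; the adjugate gives D⁻¹ = [[-6, -3/2, 13/2], [1, 0, -1], [9, 2, -10]].
Y = QD⁻¹ = [[-32, 20, -23]] · [[-6, -3/2, 13/2], [1, 0, -1], [9, 2, -10]] = [[5, 2, 2]].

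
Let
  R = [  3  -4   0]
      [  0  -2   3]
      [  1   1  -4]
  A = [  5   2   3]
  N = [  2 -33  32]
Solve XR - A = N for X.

XR = N + A = [[7, -31, 35]].
Right-multiplying both sides by R⁻¹ gives X = (N + A)R⁻¹.
det R = 3; the adjugate gives R⁻¹ = [[5/3, -16/3, -4], [1, -4, -3], [2/3, -7/3, -2]].
X = (N + A)R⁻¹ = [[4, 5, -5]].

X = [[4, 5, -5]]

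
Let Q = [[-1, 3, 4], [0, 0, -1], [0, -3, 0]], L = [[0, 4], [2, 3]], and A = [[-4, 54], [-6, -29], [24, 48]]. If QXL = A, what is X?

X = [[2, 2], [-1, -4], [5, 3]]

X = Q⁻¹AL⁻¹ (apply Q⁻¹ on the left and L⁻¹ on the right).
det Q = 3, so Q⁻¹ = [[-1, -4, -1], [0, 0, -1/3], [0, -1, 0]].
det L = -8; the adjugate gives L⁻¹ = [[-3/8, 1/2], [1/4, 0]].
Q⁻¹A = [[4, 14], [-8, -16], [6, 29]].
X = (Q⁻¹A)L⁻¹ = [[2, 2], [-1, -4], [5, 3]].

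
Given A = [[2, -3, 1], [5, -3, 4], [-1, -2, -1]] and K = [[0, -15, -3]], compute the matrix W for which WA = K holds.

W = [[4, -1, 3]]

Since A sits to the right of W, W = KA⁻¹.
det A = 6, so A⁻¹ = [[11/6, -5/6, -3/2], [1/6, -1/6, -1/2], [-13/6, 7/6, 3/2]].
W = KA⁻¹ = [[0, -15, -3]] · [[11/6, -5/6, -3/2], [1/6, -1/6, -1/2], [-13/6, 7/6, 3/2]] = [[4, -1, 3]].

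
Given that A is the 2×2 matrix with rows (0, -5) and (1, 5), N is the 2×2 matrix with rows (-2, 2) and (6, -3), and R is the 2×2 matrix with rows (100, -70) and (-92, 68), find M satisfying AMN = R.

Left-multiply by A⁻¹ and right-multiply by N⁻¹: M = A⁻¹RN⁻¹.
det A = 5, so A⁻¹ = [[1, 1], [-1/5, 0]].
N has determinant -6; N⁻¹ = [[1/2, 1/3], [1, 1/3]].
A⁻¹R = [[8, -2], [-20, 14]].
M = (A⁻¹R)N⁻¹ = [[2, 2], [4, -2]].

M = [[2, 2], [4, -2]]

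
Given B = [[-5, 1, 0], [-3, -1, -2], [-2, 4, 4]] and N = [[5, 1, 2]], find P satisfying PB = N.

Since B sits to the right of P, P = NB⁻¹.
det B = -4, so B⁻¹ = [[-1, 1, 1/2], [-4, 5, 5/2], [7/2, -9/2, -2]].
P = NB⁻¹ = [[5, 1, 2]] · [[-1, 1, 1/2], [-4, 5, 5/2], [7/2, -9/2, -2]] = [[-2, 1, 1]].

P = [[-2, 1, 1]]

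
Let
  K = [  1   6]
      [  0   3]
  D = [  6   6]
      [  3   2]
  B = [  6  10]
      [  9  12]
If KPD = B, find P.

P = [[-3, 2], [1, -1]]

P = K⁻¹BD⁻¹ (apply K⁻¹ on the left and D⁻¹ on the right).
det K = 3, so K⁻¹ = [[1, -2], [0, 1/3]].
det D = -6; the adjugate gives D⁻¹ = [[-1/3, 1], [1/2, -1]].
K⁻¹B = [[-12, -14], [3, 4]].
P = (K⁻¹B)D⁻¹ = [[-3, 2], [1, -1]].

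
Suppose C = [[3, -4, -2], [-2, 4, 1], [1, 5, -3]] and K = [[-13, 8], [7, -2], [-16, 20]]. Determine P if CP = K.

Left-multiplying both sides by C⁻¹ gives P = C⁻¹K.
det C = -3; the adjugate gives C⁻¹ = [[17/3, 22/3, -4/3], [5/3, 7/3, -1/3], [14/3, 19/3, -4/3]].
P = C⁻¹K = [[17/3, 22/3, -4/3], [5/3, 7/3, -1/3], [14/3, 19/3, -4/3]] · [[-13, 8], [7, -2], [-16, 20]] = [[-1, 4], [0, 2], [5, -2]].

P = [[-1, 4], [0, 2], [5, -2]]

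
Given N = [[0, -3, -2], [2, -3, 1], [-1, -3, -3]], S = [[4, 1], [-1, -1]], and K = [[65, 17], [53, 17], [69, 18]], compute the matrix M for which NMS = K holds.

M = N⁻¹KS⁻¹ (apply N⁻¹ on the left and S⁻¹ on the right).
det N = 3, so N⁻¹ = [[4, -1, -3], [5/3, -2/3, -4/3], [-3, 1, 2]].
det S = -3; the adjugate gives S⁻¹ = [[1/3, 1/3], [-1/3, -4/3]].
N⁻¹K = [[0, -3], [-19, -7], [-4, 2]].
M = (N⁻¹K)S⁻¹ = [[1, 4], [-4, 3], [-2, -4]].

M = [[1, 4], [-4, 3], [-2, -4]]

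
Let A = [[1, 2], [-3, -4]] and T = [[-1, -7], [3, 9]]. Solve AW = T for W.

W = [[-1, 5], [0, -6]]

Left-multiplying both sides by A⁻¹ gives W = A⁻¹T.
det A = 2; the adjugate gives A⁻¹ = [[-2, -1], [3/2, 1/2]].
W = A⁻¹T = [[-2, -1], [3/2, 1/2]] · [[-1, -7], [3, 9]] = [[-1, 5], [0, -6]].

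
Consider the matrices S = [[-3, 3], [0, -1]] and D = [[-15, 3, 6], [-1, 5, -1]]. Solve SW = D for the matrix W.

W = [[6, -6, -1], [1, -5, 1]]

Left-multiplying both sides by S⁻¹ gives W = S⁻¹D.
S has determinant 3; S⁻¹ = [[-1/3, -1], [0, -1]].
W = S⁻¹D = [[-1/3, -1], [0, -1]] · [[-15, 3, 6], [-1, 5, -1]] = [[6, -6, -1], [1, -5, 1]].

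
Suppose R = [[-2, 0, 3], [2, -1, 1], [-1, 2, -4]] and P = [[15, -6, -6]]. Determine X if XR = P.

X = [[-6, 0, -3]]

Since R sits to the right of X, X = PR⁻¹.
det R = 5; the adjugate gives R⁻¹ = [[2/5, 6/5, 3/5], [7/5, 11/5, 8/5], [3/5, 4/5, 2/5]].
X = PR⁻¹ = [[15, -6, -6]] · [[2/5, 6/5, 3/5], [7/5, 11/5, 8/5], [3/5, 4/5, 2/5]] = [[-6, 0, -3]].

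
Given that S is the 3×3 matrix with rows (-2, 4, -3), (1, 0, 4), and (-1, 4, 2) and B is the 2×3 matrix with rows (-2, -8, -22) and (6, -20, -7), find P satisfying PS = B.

Since S sits to the right of P, P = BS⁻¹.
S has determinant -4; S⁻¹ = [[4, 5, -4], [3/2, 7/4, -5/4], [-1, -1, 1]].
P = BS⁻¹ = [[-2, -8, -22], [6, -20, -7]] · [[4, 5, -4], [3/2, 7/4, -5/4], [-1, -1, 1]] = [[2, -2, -4], [1, 2, -6]].

P = [[2, -2, -4], [1, 2, -6]]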